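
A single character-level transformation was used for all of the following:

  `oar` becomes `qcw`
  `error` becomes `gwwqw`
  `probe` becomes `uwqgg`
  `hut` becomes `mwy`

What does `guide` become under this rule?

lwkig

The rule splits by letter class: vowels +2, consonants +5.
For guide: g(cons)+5=l, u(vowel)+2=w, i(vowel)+2=k, d(cons)+5=i, e(vowel)+2=g.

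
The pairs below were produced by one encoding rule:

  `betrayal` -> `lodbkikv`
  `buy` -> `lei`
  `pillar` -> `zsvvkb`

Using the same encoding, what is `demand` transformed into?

Every letter moves 10 places later in the alphabet, wrapping around z→a.
Applying it to demand: d+10=n, e+10=o, m+10=w, a+10=k, n+10=x, d+10=n.

nowkxn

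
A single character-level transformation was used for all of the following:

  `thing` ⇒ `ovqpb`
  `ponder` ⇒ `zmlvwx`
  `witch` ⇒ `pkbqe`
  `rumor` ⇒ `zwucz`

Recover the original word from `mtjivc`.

unable

The output letters match the input read backwards, each shifted +8: thing reversed is gniht. Read the word backwards and shift each letter +8.
Undoing it on mtjivc: shift back: m−8=e, t−8=l, j−8=b, i−8=a, v−8=n, c−8=u → elbanu; then reverse → unable.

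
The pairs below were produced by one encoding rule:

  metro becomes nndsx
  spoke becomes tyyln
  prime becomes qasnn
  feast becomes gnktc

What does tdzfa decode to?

super

Shifts by position in metro: pos 0: m→n (+1), pos 1: e→n (+9), pos 2: t→d (+10), pos 3: r→s (+1), pos 4: o→x (+9) — repeating every 3. It's a Vigenère-style cipher with numeric key [1,9,10]: position i shifts by key[i mod 3].
Reversing it on tdzfa: t−1=s, d−9=u, z−10=p, f−1=e, a−9=r.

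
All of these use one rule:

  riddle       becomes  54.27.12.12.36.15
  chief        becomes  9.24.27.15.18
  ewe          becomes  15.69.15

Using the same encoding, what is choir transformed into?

r(#18)→54 and i(#9)→27: differences scale by 3, so n = 3·pos + 0. Each letter becomes 3×(its alphabet position, a=1..z=26).
Applying it to choir: c=3→9, h=8→24, o=15→45, i=9→27, r=18→54.

9.24.45.27.54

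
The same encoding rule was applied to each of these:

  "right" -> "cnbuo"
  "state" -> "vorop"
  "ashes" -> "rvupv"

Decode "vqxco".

sport

r(17)→c(2) and i(8)→n(13) fit y≡19x+17 (mod 26); the inverse of 19 mod 26 is 11. Treating letters as 0–25, the rule is x ↦ 19x + 17 (mod 26).
Undoing it on vqxco: v(21)→11·(21−17)≡18=s; q(16)→11·(16−17)≡15=p; x(23)→11·(23−17)≡14=o; c(2)→11·(2−17)≡17=r; o(14)→11·(14−17)≡19=t (all mod 26).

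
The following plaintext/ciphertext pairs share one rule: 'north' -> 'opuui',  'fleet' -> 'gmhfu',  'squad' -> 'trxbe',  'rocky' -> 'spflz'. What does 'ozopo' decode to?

nylon

Shifts by position in north: pos 0: n→o (+1), pos 1: o→p (+1), pos 2: r→u (+3), pos 3: t→u (+1), pos 4: h→i (+1) — repeating every 3. It's a Vigenère-style cipher with numeric key [1,1,3]: position i shifts by key[i mod 3].
Reversing it on ozopo: o−1=n, z−1=y, o−3=l, p−1=o, o−1=n.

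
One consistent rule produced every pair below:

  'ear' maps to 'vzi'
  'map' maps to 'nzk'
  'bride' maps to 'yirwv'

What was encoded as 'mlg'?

not

Each pair mirrors across the alphabet (e↔v, a↔z, r↔i): positions sum to 25. This is the alphabet-reversal cipher (Atbash): a becomes z, b becomes y, etc.
Undoing it on mlg: m↔n, l↔o, g↔t.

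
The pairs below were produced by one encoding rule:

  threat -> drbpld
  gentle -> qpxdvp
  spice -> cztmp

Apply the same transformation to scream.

cmbplw

Two shifts are in play — +11 for a/e/i/o/u, +10 for every other letter.
Applying it to scream: s(cons)+10=c, c(cons)+10=m, r(cons)+10=b, e(vowel)+11=p, a(vowel)+11=l, m(cons)+10=w.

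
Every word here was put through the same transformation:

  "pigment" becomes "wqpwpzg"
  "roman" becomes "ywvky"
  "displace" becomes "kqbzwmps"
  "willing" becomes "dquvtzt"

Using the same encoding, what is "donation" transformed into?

Each letter shifts forward by (position + 7), i.e. 7, 8, 9, … — the shift grows by one for each successive letter.
For donation: d+7=k, o+8=w, n+9=w, a+10=k, t+11=e, i+12=u, o+13=b, n+14=b.

kwwkeubb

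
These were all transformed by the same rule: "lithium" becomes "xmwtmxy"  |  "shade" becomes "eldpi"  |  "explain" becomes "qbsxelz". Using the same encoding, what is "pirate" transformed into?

Shifts by position in lithium: pos 0: l→x (+12), pos 1: i→m (+4), pos 2: t→w (+3), pos 3: h→t (+12), pos 4: i→m (+4), pos 5: u→x (+3) — repeating every 3. A repeating key of period 3 is used — shifts +12, +4, +3 over and over.
Applying it to pirate: p+12=b, i+4=m, r+3=u, a+12=m, t+4=x, e+3=h.

bmumxh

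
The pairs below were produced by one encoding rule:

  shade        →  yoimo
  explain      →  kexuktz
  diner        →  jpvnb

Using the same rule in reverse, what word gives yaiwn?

In shade: s→y is +6, h→o is +7, a→i is +8, d→m is +9 — the shift increases by 1 each position. Letter i (0-indexed) is shifted by i+6, so successive shifts are 6, 7, 8, ….
Decoding yaiwn: y−6=s, a−7=t, i−8=a, w−9=n, n−10=d.

stand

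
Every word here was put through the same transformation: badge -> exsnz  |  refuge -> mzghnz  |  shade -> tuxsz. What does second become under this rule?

b(1)→e(4) and a(0)→x(23) fit y≡7x+23 (mod 26); the inverse of 7 mod 26 is 15. Treating letters as 0–25, the rule is x ↦ 7x + 23 (mod 26).
For second: s(18)→7·18+23≡19=t; e(4)→7·4+23≡25=z; c(2)→7·2+23≡11=l; o(14)→7·14+23≡17=r; n(13)→7·13+23≡10=k; d(3)→7·3+23≡18=s (all mod 26).

tzlrks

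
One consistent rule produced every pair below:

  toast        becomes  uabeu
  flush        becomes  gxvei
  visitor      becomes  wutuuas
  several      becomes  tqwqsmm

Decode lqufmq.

kettle

The shifts repeat in a cycle of length 2: positions 0,1,… shift by +1, +12, then the pattern repeats.
Undoing it on lqufmq: l−1=k, q−12=e, u−1=t, f−12=t, m−1=l, q−12=e.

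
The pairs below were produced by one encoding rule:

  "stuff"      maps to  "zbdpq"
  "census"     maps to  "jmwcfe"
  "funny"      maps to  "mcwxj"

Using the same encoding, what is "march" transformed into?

tiams

Each letter shifts forward by (position + 7), i.e. 7, 8, 9, … — the shift grows by one for each successive letter.
For march: m+7=t, a+8=i, r+9=a, c+10=m, h+11=s.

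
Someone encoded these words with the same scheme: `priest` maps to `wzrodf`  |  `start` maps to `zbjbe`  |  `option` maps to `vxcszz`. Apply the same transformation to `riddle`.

yqmnwq

In priest: p→w is +7, r→z is +8, i→r is +9, e→o is +10 — the shift increases by 1 each position. Letter i (0-indexed) is shifted by i+7, so successive shifts are 7, 8, 9, ….
Applying it to riddle: r+7=y, i+8=q, d+9=m, d+10=n, l+11=w, e+12=q.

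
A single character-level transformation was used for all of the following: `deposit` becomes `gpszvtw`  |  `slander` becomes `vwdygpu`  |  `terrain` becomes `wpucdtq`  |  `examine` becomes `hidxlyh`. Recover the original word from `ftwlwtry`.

citation

Shifts by position in deposit: pos 0: d→g (+3), pos 1: e→p (+11), pos 2: p→s (+3), pos 3: o→z (+11) — repeating every 2. It's a Vigenère-style cipher with numeric key [3,11]: position i shifts by key[i mod 2].
Decoding ftwlwtry: f−3=c, t−11=i, w−3=t, l−11=a, w−3=t, t−11=i, r−3=o, y−11=n.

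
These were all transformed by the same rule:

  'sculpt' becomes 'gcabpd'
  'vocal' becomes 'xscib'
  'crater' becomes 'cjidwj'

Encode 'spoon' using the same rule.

gpssv

s(18)→g(6) and c(2)→c(2) fit y≡23x+8 (mod 26); the inverse of 23 mod 26 is 17. This is an affine cipher: with a=0,…,z=25, each position x becomes (23x+8) mod 26.
For spoon: s(18)→23·18+8≡6=g; p(15)→23·15+8≡15=p; o(14)→23·14+8≡18=s; o(14)→23·14+8≡18=s; n(13)→23·13+8≡21=v (all mod 26).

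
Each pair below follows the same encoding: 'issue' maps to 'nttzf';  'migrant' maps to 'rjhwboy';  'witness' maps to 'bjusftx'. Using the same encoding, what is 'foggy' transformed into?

Shifts by position in issue: pos 0: i→n (+5), pos 1: s→t (+1), pos 2: s→t (+1), pos 3: u→z (+5), pos 4: e→f (+1) — repeating every 3. A repeating key of period 3 is used — shifts +5, +1, +1 over and over.
For foggy: f+5=k, o+1=p, g+1=h, g+5=l, y+1=z.

kphlz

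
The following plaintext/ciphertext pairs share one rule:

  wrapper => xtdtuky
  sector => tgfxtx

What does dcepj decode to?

cable

Letter i (0-indexed) is shifted by i+1, so successive shifts are 1, 2, 3, ….
Decoding dcepj: d−1=c, c−2=a, e−3=b, p−4=l, j−5=e.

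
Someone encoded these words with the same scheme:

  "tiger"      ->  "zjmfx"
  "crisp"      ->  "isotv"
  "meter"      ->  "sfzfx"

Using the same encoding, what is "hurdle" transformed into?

nvxerf

The shifts repeat in a cycle of length 2: positions 0,1,… shift by +6, +1, then the pattern repeats.
For hurdle: h+6=n, u+1=v, r+6=x, d+1=e, l+6=r, e+1=f.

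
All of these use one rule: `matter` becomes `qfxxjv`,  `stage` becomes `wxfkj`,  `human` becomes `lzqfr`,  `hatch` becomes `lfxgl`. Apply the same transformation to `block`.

fptgo

The shift depends on letter class: consonant m→q is +4, but vowel a→f is +5. Vowels shift forward by 5 and consonants shift forward by 4.
On block: b(cons)+4=f, l(cons)+4=p, o(vowel)+5=t, c(cons)+4=g, k(cons)+4=o.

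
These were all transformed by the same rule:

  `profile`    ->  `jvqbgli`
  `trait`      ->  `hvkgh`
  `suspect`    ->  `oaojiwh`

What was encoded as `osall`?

p(15)→j(9) and r(17)→v(21) fit y≡19x+10 (mod 26); the inverse of 19 mod 26 is 11. Each letter's alphabet position (a=0..z=25) is mapped through 19·x+10 mod 26 — an affine cipher.
Reversing it on osall: o(14)→11·(14−10)≡18=s; s(18)→11·(18−10)≡10=k; a(0)→11·(0−10)≡20=u; l(11)→11·(11−10)≡11=l; l(11)→11·(11−10)≡11=l (all mod 26).

skull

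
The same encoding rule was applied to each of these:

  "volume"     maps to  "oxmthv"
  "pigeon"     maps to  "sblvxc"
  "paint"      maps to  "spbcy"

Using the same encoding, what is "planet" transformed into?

smpcvy

This is an affine cipher: with a=0,…,z=25, each position x becomes (21x+15) mod 26.
Applying it to planet: p(15)→21·15+15≡18=s; l(11)→21·11+15≡12=m; a(0)→21·0+15≡15=p; n(13)→21·13+15≡2=c; e(4)→21·4+15≡21=v; t(19)→21·19+15≡24=y (all mod 26).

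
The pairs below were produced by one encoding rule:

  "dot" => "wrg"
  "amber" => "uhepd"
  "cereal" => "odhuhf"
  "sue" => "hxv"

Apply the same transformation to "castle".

howvdf

The word is reversed, then every letter is shifted forward by 3.
For castle: reverse → eltsac; then shift: e+3=h, l+3=o, t+3=w, s+3=v, a+3=d, c+3=f.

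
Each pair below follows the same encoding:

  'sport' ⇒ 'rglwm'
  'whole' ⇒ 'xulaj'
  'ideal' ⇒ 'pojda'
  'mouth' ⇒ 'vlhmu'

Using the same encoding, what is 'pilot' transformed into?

s(18)→r(17) and p(15)→g(6) fit y≡21x+3 (mod 26); the inverse of 21 mod 26 is 5. This is an affine cipher: with a=0,…,z=25, each position x becomes (21x+3) mod 26.
On pilot: p(15)→21·15+3≡6=g; i(8)→21·8+3≡15=p; l(11)→21·11+3≡0=a; o(14)→21·14+3≡11=l; t(19)→21·19+3≡12=m (all mod 26).

gpalm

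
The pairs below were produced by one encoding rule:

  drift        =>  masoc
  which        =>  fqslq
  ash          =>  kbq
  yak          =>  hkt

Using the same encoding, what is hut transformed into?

Two shifts are in play — +10 for a/e/i/o/u, +9 for every other letter.
For hut: h(cons)+9=q, u(vowel)+10=e, t(cons)+9=c.

qec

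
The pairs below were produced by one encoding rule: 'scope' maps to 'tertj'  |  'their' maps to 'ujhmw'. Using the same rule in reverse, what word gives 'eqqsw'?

donor

Each letter shifts forward by (position + 1), i.e. 1, 2, 3, … — the shift grows by one for each successive letter.
Reversing it on eqqsw: e−1=d, q−2=o, q−3=n, s−4=o, w−5=r.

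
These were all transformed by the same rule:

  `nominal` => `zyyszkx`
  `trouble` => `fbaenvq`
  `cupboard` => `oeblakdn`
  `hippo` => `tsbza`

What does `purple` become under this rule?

bedzxo

Shifts by position in nominal: pos 0: n→z (+12), pos 1: o→y (+10), pos 2: m→y (+12), pos 3: i→s (+10) — repeating every 2. A repeating key of period 2 is used — shifts +12, +10 over and over.
Applying it to purple: p+12=b, u+10=e, r+12=d, p+10=z, l+12=x, e+10=o.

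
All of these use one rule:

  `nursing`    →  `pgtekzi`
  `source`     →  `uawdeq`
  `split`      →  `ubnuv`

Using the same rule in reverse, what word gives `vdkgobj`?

triumph

It's a Vigenère-style cipher with numeric key [2,12]: position i shifts by key[i mod 2].
Undoing it on vdkgobj: v−2=t, d−12=r, k−2=i, g−12=u, o−2=m, b−12=p, j−2=h.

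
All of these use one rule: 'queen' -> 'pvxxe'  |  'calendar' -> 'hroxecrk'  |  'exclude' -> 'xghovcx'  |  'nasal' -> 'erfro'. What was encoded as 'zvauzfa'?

Treating letters as 0–25, the rule is x ↦ 21x + 17 (mod 26).
Decoding zvauzfa: z(25)→5·(25−17)≡14=o; v(21)→5·(21−17)≡20=u; a(0)→5·(0−17)≡19=t; u(20)→5·(20−17)≡15=p; z(25)→5·(25−17)≡14=o; f(5)→5·(5−17)≡18=s; a(0)→5·(0−17)≡19=t (all mod 26).

outpost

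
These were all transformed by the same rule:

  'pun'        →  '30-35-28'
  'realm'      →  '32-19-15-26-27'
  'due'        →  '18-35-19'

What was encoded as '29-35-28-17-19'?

ounce

p is letter #16 and maps to 30: an offset of 14. Letters become their 1-based position plus 14 (so a→15, b→16, …).
Undoing it on 29-35-28-17-19: 29→(29−14)÷1=15=o, 35→(35−14)÷1=21=u, 28→(28−14)÷1=14=n, 17→(17−14)÷1=3=c, 19→(19−14)÷1=5=e.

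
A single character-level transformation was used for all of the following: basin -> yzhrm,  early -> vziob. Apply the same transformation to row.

Each pair mirrors across the alphabet (b↔y, a↔z, s↔h): positions sum to 25. This is the alphabet-reversal cipher (Atbash): a becomes z, b becomes y, etc.
On row: r↔i, o↔l, w↔d.

ild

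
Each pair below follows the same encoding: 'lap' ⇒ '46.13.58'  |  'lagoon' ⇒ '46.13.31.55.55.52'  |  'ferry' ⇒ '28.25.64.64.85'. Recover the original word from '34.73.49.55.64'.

humor

l(#12)→46 and a(#1)→13: differences scale by 3, so n = 3·pos + 10. With a=1..z=26, the number is 3·pos + 10.
Reversing it on 34.73.49.55.64: 34→(34−10)÷3=8=h, 73→(73−10)÷3=21=u, 49→(49−10)÷3=13=m, 55→(55−10)÷3=15=o, 64→(64−10)÷3=18=r.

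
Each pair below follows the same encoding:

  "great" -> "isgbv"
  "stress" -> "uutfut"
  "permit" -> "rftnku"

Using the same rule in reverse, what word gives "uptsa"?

sorry

Shifts by position in great: pos 0: g→i (+2), pos 1: r→s (+1), pos 2: e→g (+2), pos 3: a→b (+1) — repeating every 2. A repeating key of period 2 is used — shifts +2, +1 over and over.
Reversing it on uptsa: u−2=s, p−1=o, t−2=r, s−1=r, a−2=y.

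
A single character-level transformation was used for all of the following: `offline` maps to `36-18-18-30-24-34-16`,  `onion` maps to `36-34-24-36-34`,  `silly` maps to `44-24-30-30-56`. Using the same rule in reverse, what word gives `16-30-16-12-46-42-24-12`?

electric

o(#15)→36 and f(#6)→18: differences scale by 2, so n = 2·pos + 6. Each letter becomes 2×(its alphabet position, a=1..z=26) + 6.
Undoing it on 16-30-16-12-46-42-24-12: 16→(16−6)÷2=5=e, 30→(30−6)÷2=12=l, 16→(16−6)÷2=5=e, 12→(12−6)÷2=3=c, 46→(46−6)÷2=20=t, 42→(42−6)÷2=18=r, 24→(24−6)÷2=9=i, 12→(12−6)÷2=3=c.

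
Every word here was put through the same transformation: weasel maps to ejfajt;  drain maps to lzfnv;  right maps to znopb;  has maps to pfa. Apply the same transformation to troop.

Two shifts are in play — +5 for a/e/i/o/u, +8 for every other letter.
On troop: t(cons)+8=b, r(cons)+8=z, o(vowel)+5=t, o(vowel)+5=t, p(cons)+8=x.

bzttx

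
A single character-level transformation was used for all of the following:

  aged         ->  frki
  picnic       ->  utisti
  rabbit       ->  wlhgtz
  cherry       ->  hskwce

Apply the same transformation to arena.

fcksl

It's a Vigenère-style cipher with numeric key [5,11,6]: position i shifts by key[i mod 3].
For arena: a+5=f, r+11=c, e+6=k, n+5=s, a+11=l.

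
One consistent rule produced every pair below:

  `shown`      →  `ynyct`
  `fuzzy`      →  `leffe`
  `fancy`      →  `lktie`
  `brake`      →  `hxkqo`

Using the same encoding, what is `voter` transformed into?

byzox

The shift depends on letter class: consonant s→y is +6, but vowel o→y is +10. Two shifts are in play — +10 for a/e/i/o/u, +6 for every other letter.
Applying it to voter: v(cons)+6=b, o(vowel)+10=y, t(cons)+6=z, e(vowel)+10=o, r(cons)+6=x.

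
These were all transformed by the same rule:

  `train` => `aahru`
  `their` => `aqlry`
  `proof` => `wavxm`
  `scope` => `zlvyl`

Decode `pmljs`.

It's a Vigenère-style cipher with numeric key [7,9]: position i shifts by key[i mod 2].
Reversing it on pmljs: p−7=i, m−9=d, l−7=e, j−9=a, s−7=l.

ideal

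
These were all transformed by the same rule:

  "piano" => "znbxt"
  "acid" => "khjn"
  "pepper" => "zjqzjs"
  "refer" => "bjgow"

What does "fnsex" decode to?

virus

It's a Vigenère-style cipher with numeric key [10,5,1]: position i shifts by key[i mod 3].
Decoding fnsex: f−10=v, n−5=i, s−1=r, e−10=u, x−5=s.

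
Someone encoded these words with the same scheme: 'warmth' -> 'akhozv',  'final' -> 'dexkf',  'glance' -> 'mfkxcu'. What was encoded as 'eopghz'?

import

This is an affine cipher: with a=0,…,z=25, each position x becomes (9x+10) mod 26.
Reversing it on eopghz: e(4)→3·(4−10)≡8=i; o(14)→3·(14−10)≡12=m; p(15)→3·(15−10)≡15=p; g(6)→3·(6−10)≡14=o; h(7)→3·(7−10)≡17=r; z(25)→3·(25−10)≡19=t (all mod 26).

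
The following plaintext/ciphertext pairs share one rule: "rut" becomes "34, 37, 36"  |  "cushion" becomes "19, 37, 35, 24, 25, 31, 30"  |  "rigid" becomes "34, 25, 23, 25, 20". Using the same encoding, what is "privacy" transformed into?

32, 34, 25, 38, 17, 19, 41

Letters become their 1-based position plus 16 (so a→17, b→18, …).
For privacy: p=16→32, r=18→34, i=9→25, v=22→38, a=1→17, c=3→19, y=25→41.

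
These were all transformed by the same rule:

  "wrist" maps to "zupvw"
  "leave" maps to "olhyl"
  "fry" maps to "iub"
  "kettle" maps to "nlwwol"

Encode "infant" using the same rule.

The shift depends on letter class: consonant w→z is +3, but vowel i→p is +7. Vowels shift forward by 7 and consonants shift forward by 3.
Applying it to infant: i(vowel)+7=p, n(cons)+3=q, f(cons)+3=i, a(vowel)+7=h, n(cons)+3=q, t(cons)+3=w.

pqihqw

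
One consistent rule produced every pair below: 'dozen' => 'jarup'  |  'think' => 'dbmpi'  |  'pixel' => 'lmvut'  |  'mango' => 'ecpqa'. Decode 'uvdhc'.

This is an affine cipher: with a=0,…,z=25, each position x becomes (11x+2) mod 26.
Decoding uvdhc: u(20)→19·(20−2)≡4=e; v(21)→19·(21−2)≡23=x; d(3)→19·(3−2)≡19=t; h(7)→19·(7−2)≡17=r; c(2)→19·(2−2)≡0=a (all mod 26).

extra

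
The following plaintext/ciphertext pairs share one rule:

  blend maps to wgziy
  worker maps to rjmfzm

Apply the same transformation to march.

Compare letters: b→w is +21, l→g is +21, e→z is +21 — a constant shift. This is a Caesar cipher with shift 21.
For march: m+21=h, a+21=v, r+21=m, c+21=x, h+21=c.

hvmxc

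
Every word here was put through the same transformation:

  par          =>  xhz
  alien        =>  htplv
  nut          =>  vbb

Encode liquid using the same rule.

Two shifts are in play — +7 for a/e/i/o/u, +8 for every other letter.
For liquid: l(cons)+8=t, i(vowel)+7=p, q(cons)+8=y, u(vowel)+7=b, i(vowel)+7=p, d(cons)+8=l.

tpybpl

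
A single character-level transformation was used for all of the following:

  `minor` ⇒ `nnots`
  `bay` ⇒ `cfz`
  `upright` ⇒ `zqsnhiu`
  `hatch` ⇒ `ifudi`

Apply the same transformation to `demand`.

ejnfoe

The rule splits by letter class: vowels +5, consonants +1.
On demand: d(cons)+1=e, e(vowel)+5=j, m(cons)+1=n, a(vowel)+5=f, n(cons)+1=o, d(cons)+1=e.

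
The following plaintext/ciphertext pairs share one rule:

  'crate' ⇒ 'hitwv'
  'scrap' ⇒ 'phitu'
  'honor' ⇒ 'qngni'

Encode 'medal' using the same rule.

zvots

c(2)→h(7) and r(17)→i(8) fit y≡7x+19 (mod 26); the inverse of 7 mod 26 is 15. Each letter's alphabet position (a=0..z=25) is mapped through 7·x+19 mod 26 — an affine cipher.
On medal: m(12)→7·12+19≡25=z; e(4)→7·4+19≡21=v; d(3)→7·3+19≡14=o; a(0)→7·0+19≡19=t; l(11)→7·11+19≡18=s (all mod 26).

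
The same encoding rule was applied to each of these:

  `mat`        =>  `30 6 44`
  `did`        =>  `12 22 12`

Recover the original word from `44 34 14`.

m(#13)→30 and a(#1)→6: differences scale by 2, so n = 2·pos + 4. The formula is n = 2×(alphabet index, a=1) + 4.
Decoding 44 34 14: 44→(44−4)÷2=20=t, 34→(34−4)÷2=15=o, 14→(14−4)÷2=5=e.

toe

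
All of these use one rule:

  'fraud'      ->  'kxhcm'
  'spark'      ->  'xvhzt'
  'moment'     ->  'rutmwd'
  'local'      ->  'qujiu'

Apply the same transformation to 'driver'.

In fraud: f→k is +5, r→x is +6, a→h is +7, u→c is +8 — the shift increases by 1 each position. Each letter shifts forward by (position + 5), i.e. 5, 6, 7, … — the shift grows by one for each successive letter.
On driver: d+5=i, r+6=x, i+7=p, v+8=d, e+9=n, r+10=b.

ixpdnb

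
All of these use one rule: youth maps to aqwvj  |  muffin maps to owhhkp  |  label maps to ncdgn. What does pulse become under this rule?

Compare letters: y→a is +2, o→q is +2, u→w is +2 — a constant shift. Each letter is shifted forward by 2 in the alphabet (a Caesar shift of +2).
For pulse: p+2=r, u+2=w, l+2=n, s+2=u, e+2=g.

rwnug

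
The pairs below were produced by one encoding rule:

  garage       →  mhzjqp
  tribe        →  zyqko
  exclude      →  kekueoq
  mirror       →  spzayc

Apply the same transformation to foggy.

lvopi

Letter i (0-indexed) is shifted by i+6, so successive shifts are 6, 7, 8, ….
For foggy: f+6=l, o+7=v, g+8=o, g+9=p, y+10=i.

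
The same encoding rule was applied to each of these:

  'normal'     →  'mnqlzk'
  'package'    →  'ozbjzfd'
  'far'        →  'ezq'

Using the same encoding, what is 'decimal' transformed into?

Compare letters: n→m is +25, o→n is +25, r→q is +25 — a constant shift. It's a constant shift of +25 (ROT25).
On decimal: d+25=c, e+25=d, c+25=b, i+25=h, m+25=l, a+25=z, l+25=k.

cdbhlzk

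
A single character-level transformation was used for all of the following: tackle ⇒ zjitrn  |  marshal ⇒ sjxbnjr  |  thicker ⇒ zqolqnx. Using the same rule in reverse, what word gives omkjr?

Shifts by position in tackle: pos 0: t→z (+6), pos 1: a→j (+9), pos 2: c→i (+6), pos 3: k→t (+9) — repeating every 2. It's a Vigenère-style cipher with numeric key [6,9]: position i shifts by key[i mod 2].
Decoding omkjr: o−6=i, m−9=d, k−6=e, j−9=a, r−6=l.

ideal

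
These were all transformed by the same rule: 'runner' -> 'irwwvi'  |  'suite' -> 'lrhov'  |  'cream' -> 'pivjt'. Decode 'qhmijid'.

Each letter's alphabet position (a=0..z=25) is mapped through 3·x+9 mod 26 — an affine cipher.
Undoing it on qhmijid: q(16)→9·(16−9)≡11=l; h(7)→9·(7−9)≡8=i; m(12)→9·(12−9)≡1=b; i(8)→9·(8−9)≡17=r; j(9)→9·(9−9)≡0=a; i(8)→9·(8−9)≡17=r; d(3)→9·(3−9)≡24=y (all mod 26).

library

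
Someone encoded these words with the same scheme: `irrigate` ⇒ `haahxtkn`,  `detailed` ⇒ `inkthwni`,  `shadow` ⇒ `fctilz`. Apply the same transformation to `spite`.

i(8)→h(7) and r(17)→a(0) fit y≡5x+19 (mod 26); the inverse of 5 mod 26 is 21. This is an affine cipher: with a=0,…,z=25, each position x becomes (5x+19) mod 26.
On spite: s(18)→5·18+19≡5=f; p(15)→5·15+19≡16=q; i(8)→5·8+19≡7=h; t(19)→5·19+19≡10=k; e(4)→5·4+19≡13=n (all mod 26).

fqhkn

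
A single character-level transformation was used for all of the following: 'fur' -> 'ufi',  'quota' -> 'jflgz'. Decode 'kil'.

Each pair mirrors across the alphabet (f↔u, u↔f, r↔i): positions sum to 25. Letters are reflected about the middle of the alphabet (position → 25−position): Atbash.
Decoding kil: k↔p, i↔r, l↔o.

pro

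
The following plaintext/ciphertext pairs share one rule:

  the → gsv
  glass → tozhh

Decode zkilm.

apron

Each letter is replaced by its mirror in the alphabet: a↔z, b↔y, c↔x, and so on (the Atbash cipher).
Reversing it on zkilm: z↔a, k↔p, i↔r, l↔o, m↔n.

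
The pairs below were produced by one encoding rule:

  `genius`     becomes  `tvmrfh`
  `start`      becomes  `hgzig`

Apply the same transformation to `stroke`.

Letters are reflected about the middle of the alphabet (position → 25−position): Atbash.
Applying it to stroke: s↔h, t↔g, r↔i, o↔l, k↔p, e↔v.

hgilpv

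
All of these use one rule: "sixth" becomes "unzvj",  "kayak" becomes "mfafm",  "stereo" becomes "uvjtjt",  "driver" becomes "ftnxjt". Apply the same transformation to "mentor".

Vowels shift forward by 5 and consonants shift forward by 2.
For mentor: m(cons)+2=o, e(vowel)+5=j, n(cons)+2=p, t(cons)+2=v, o(vowel)+5=t, r(cons)+2=t.

ojpvtt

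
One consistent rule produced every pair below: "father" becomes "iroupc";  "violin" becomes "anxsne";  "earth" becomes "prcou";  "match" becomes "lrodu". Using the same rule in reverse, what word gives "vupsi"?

f(5)→i(8) and a(0)→r(17) fit y≡19x+17 (mod 26); the inverse of 19 mod 26 is 11. Each letter's alphabet position (a=0..z=25) is mapped through 19·x+17 mod 26 — an affine cipher.
Decoding vupsi: v(21)→11·(21−17)≡18=s; u(20)→11·(20−17)≡7=h; p(15)→11·(15−17)≡4=e; s(18)→11·(18−17)≡11=l; i(8)→11·(8−17)≡5=f (all mod 26).

shelf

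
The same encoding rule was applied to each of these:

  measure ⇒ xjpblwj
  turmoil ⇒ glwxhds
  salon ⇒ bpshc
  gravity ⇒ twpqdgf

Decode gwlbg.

trust

m(12)→x(23) and e(4)→j(9) fit y≡5x+15 (mod 26); the inverse of 5 mod 26 is 21. Each letter's alphabet position (a=0..z=25) is mapped through 5·x+15 mod 26 — an affine cipher.
Reversing it on gwlbg: g(6)→21·(6−15)≡19=t; w(22)→21·(22−15)≡17=r; l(11)→21·(11−15)≡20=u; b(1)→21·(1−15)≡18=s; g(6)→21·(6−15)≡19=t (all mod 26).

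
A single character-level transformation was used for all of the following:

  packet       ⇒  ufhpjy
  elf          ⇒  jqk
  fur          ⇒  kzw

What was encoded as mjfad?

Compare letters: p→u is +5, a→f is +5, c→h is +5 — a constant shift. Each letter is shifted forward by 5 in the alphabet (a Caesar shift of +5).
Undoing it on mjfad: m−5=h, j−5=e, f−5=a, a−5=v, d−5=y.

heavy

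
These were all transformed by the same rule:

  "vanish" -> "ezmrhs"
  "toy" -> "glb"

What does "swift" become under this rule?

hdrug

Each pair mirrors across the alphabet (v↔e, a↔z, n↔m): positions sum to 25. This is the alphabet-reversal cipher (Atbash): a becomes z, b becomes y, etc.
On swift: s↔h, w↔d, i↔r, f↔u, t↔g.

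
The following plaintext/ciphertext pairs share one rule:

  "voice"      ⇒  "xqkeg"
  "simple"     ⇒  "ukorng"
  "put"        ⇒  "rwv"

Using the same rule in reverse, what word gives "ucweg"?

sauce

Compare letters: v→x is +2, o→q is +2, i→k is +2 — a constant shift. Every letter moves 2 places later in the alphabet, wrapping around z→a.
Reversing it on ucweg: u−2=s, c−2=a, w−2=u, e−2=c, g−2=e.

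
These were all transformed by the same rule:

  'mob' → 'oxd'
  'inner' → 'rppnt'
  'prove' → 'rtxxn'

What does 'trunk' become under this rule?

The shift depends on letter class: consonant m→o is +2, but vowel o→x is +9. Vowels shift forward by 9 and consonants shift forward by 2.
On trunk: t(cons)+2=v, r(cons)+2=t, u(vowel)+9=d, n(cons)+2=p, k(cons)+2=m.

vtdpm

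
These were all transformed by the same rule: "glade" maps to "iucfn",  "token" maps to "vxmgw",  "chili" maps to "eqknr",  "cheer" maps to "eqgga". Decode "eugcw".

clean

Shifts by position in glade: pos 0: g→i (+2), pos 1: l→u (+9), pos 2: a→c (+2), pos 3: d→f (+2), pos 4: e→n (+9) — repeating every 3. A repeating key of period 3 is used — shifts +2, +9, +2 over and over.
Undoing it on eugcw: e−2=c, u−9=l, g−2=e, c−2=a, w−9=n.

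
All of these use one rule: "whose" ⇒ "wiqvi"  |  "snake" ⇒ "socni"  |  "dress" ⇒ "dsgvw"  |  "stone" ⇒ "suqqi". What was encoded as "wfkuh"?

weird

The shift increases by 1 at each position, starting from +0: 0, 1, 2, ….
Decoding wfkuh: w−0=w, f−1=e, k−2=i, u−3=r, h−4=d.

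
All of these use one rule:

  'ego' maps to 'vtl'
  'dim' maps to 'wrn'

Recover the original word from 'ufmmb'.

funny

This is the alphabet-reversal cipher (Atbash): a becomes z, b becomes y, etc.
Undoing it on ufmmb: u↔f, f↔u, m↔n, m↔n, b↔y.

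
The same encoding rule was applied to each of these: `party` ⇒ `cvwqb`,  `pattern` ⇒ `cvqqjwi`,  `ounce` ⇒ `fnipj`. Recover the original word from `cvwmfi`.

p(15)→c(2) and a(0)→v(21) fit y≡23x+21 (mod 26); the inverse of 23 mod 26 is 17. Each letter's alphabet position (a=0..z=25) is mapped through 23·x+21 mod 26 — an affine cipher.
Reversing it on cvwmfi: c(2)→17·(2−21)≡15=p; v(21)→17·(21−21)≡0=a; w(22)→17·(22−21)≡17=r; m(12)→17·(12−21)≡3=d; f(5)→17·(5−21)≡14=o; i(8)→17·(8−21)≡13=n (all mod 26).

pardon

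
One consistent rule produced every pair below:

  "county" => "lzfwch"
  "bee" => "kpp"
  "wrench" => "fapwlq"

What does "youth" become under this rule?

Two shifts are in play — +11 for a/e/i/o/u, +9 for every other letter.
Applying it to youth: y(cons)+9=h, o(vowel)+11=z, u(vowel)+11=f, t(cons)+9=c, h(cons)+9=q.

hzfcq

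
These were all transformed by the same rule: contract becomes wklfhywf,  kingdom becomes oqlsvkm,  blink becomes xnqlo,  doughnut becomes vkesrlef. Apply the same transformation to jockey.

This is an affine cipher: with a=0,…,z=25, each position x becomes (25x+24) mod 26.
Applying it to jockey: j(9)→25·9+24≡15=p; o(14)→25·14+24≡10=k; c(2)→25·2+24≡22=w; k(10)→25·10+24≡14=o; e(4)→25·4+24≡20=u; y(24)→25·24+24≡0=a (all mod 26).

pkwoua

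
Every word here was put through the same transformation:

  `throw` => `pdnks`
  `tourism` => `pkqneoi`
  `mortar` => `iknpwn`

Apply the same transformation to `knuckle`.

Compare letters: t→p is +22, h→d is +22, r→n is +22 — a constant shift. Each letter is shifted forward by 22 in the alphabet (a Caesar shift of +22).
Applying it to knuckle: k+22=g, n+22=j, u+22=q, c+22=y, k+22=g, l+22=h, e+22=a.

gjqygha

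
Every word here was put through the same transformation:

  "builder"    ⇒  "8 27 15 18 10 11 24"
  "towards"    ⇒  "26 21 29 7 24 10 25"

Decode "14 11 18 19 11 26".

helmet

b is letter #2 and maps to 8: an offset of 6. The number is (letter's place in the alphabet, a=1) + 6.
Undoing it on 14 11 18 19 11 26: 14→(14−6)÷1=8=h, 11→(11−6)÷1=5=e, 18→(18−6)÷1=12=l, 19→(19−6)÷1=13=m, 11→(11−6)÷1=5=e, 26→(26−6)÷1=20=t.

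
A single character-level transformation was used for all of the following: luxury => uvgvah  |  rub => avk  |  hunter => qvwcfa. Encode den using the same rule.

The shift depends on letter class: consonant l→u is +9, but vowel u→v is +1. The rule splits by letter class: vowels +1, consonants +9.
For den: d(cons)+9=m, e(vowel)+1=f, n(cons)+9=w.

mfw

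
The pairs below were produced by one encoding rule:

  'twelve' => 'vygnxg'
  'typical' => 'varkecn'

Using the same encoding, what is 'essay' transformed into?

guuca

Compare letters: t→v is +2, w→y is +2, e→g is +2 — a constant shift. Every letter moves 2 places later in the alphabet, wrapping around z→a.
Applying it to essay: e+2=g, s+2=u, s+2=u, a+2=c, y+2=a.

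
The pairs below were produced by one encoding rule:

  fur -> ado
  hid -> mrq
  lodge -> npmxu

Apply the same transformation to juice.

The output letters match the input read backwards, each shifted +9: fur reversed is ruf. Read the word backwards and shift each letter +9.
Applying it to juice: reverse → eciuj; then shift: e+9=n, c+9=l, i+9=r, u+9=d, j+9=s.

nlrds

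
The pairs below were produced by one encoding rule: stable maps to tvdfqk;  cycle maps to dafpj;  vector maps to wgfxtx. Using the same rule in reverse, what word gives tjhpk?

In stable: s→t is +1, t→v is +2, a→d is +3, b→f is +4 — the shift increases by 1 each position. Letter i (0-indexed) is shifted by i+1, so successive shifts are 1, 2, 3, ….
Reversing it on tjhpk: t−1=s, j−2=h, h−3=e, p−4=l, k−5=f.

shelf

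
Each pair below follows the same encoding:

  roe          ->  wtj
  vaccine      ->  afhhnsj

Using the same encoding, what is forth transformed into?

ktwym

Compare letters: r→w is +5, o→t is +5, e→j is +5 — a constant shift. Every letter moves 5 places later in the alphabet, wrapping around z→a.
Applying it to forth: f+5=k, o+5=t, r+5=w, t+5=y, h+5=m.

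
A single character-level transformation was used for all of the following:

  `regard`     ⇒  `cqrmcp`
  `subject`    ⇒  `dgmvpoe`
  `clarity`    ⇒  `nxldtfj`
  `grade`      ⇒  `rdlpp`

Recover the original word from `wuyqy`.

linen

The shifts repeat in a cycle of length 2: positions 0,1,… shift by +11, +12, then the pattern repeats.
Decoding wuyqy: w−11=l, u−12=i, y−11=n, q−12=e, y−11=n.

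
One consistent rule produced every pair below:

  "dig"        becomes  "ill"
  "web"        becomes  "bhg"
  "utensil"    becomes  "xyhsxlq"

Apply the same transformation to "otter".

The shift depends on letter class: consonant d→i is +5, but vowel i→l is +3. Vowels shift forward by 3 and consonants shift forward by 5.
Applying it to otter: o(vowel)+3=r, t(cons)+5=y, t(cons)+5=y, e(vowel)+3=h, r(cons)+5=w.

ryyhw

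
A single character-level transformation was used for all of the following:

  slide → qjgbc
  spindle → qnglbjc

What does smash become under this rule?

Every letter moves 24 places later in the alphabet, wrapping around z→a.
Applying it to smash: s+24=q, m+24=k, a+24=y, s+24=q, h+24=f.

qkyqf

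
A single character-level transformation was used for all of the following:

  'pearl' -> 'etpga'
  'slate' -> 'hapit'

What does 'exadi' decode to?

Each letter is shifted forward by 15 in the alphabet (a Caesar shift of +15).
Decoding exadi: e−15=p, x−15=i, a−15=l, d−15=o, i−15=t.

pilot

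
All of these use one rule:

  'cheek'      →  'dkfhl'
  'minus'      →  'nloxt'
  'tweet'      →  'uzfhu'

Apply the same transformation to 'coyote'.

Shifts by position in cheek: pos 0: c→d (+1), pos 1: h→k (+3), pos 2: e→f (+1), pos 3: e→h (+3) — repeating every 2. It's a Vigenère-style cipher with numeric key [1,3]: position i shifts by key[i mod 2].
Applying it to coyote: c+1=d, o+3=r, y+1=z, o+3=r, t+1=u, e+3=h.

drzruh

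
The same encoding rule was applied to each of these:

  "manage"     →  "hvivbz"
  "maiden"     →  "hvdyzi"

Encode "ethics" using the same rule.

zocdxn

Compare letters: m→h is +21, a→v is +21, n→i is +21 — a constant shift. It's a constant shift of +21 (ROT21).
On ethics: e+21=z, t+21=o, h+21=c, i+21=d, c+21=x, s+21=n.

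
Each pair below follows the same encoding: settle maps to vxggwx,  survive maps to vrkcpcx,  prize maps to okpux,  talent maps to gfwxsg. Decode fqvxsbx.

This is an affine cipher: with a=0,…,z=25, each position x becomes (11x+5) mod 26.
Undoing it on fqvxsbx: f(5)→19·(5−5)≡0=a; q(16)→19·(16−5)≡1=b; v(21)→19·(21−5)≡18=s; x(23)→19·(23−5)≡4=e; s(18)→19·(18−5)≡13=n; b(1)→19·(1−5)≡2=c; x(23)→19·(23−5)≡4=e (all mod 26).

absence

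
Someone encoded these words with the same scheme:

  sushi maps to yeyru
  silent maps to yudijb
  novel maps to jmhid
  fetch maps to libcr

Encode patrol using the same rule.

pwbvmd

Each letter's alphabet position (a=0..z=25) is mapped through 3·x+22 mod 26 — an affine cipher.
On patrol: p(15)→3·15+22≡15=p; a(0)→3·0+22≡22=w; t(19)→3·19+22≡1=b; r(17)→3·17+22≡21=v; o(14)→3·14+22≡12=m; l(11)→3·11+22≡3=d (all mod 26).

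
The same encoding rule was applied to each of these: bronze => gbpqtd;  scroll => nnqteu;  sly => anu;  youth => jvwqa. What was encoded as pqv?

The output letters match the input read backwards, each shifted +2: bronze reversed is eznorb. Read the word backwards and shift each letter +2.
Undoing it on pqv: shift back: p−2=n, q−2=o, v−2=t → not; then reverse → ton.

ton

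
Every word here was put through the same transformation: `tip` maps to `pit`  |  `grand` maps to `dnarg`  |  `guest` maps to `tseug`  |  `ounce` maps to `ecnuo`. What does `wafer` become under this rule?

It's just the letters in reverse order.
For wafer: reverse → refaw.

refaw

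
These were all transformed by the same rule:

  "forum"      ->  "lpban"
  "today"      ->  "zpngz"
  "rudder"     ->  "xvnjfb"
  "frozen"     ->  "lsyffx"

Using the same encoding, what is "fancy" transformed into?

lbxiz

Shifts by position in forum: pos 0: f→l (+6), pos 1: o→p (+1), pos 2: r→b (+10), pos 3: u→a (+6), pos 4: m→n (+1) — repeating every 3. The shifts repeat in a cycle of length 3: positions 0,1,… shift by +6, +1, +10, then the pattern repeats.
On fancy: f+6=l, a+1=b, n+10=x, c+6=i, y+1=z.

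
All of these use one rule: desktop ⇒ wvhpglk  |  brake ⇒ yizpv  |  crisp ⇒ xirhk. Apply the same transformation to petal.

Each pair mirrors across the alphabet (d↔w, e↔v, s↔h): positions sum to 25. Letters are reflected about the middle of the alphabet (position → 25−position): Atbash.
Applying it to petal: p↔k, e↔v, t↔g, a↔z, l↔o.

kvgzo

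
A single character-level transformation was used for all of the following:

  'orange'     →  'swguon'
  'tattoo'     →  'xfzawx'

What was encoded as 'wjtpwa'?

In orange: o→s is +4, r→w is +5, a→g is +6, n→u is +7 — the shift increases by 1 each position. The shift increases by 1 at each position, starting from +4: 4, 5, 6, ….
Reversing it on wjtpwa: w−4=s, j−5=e, t−6=n, p−7=i, w−8=o, a−9=r.

senior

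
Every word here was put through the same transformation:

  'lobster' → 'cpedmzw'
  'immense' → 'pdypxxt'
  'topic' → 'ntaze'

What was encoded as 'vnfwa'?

The output letters match the input read backwards, each shifted +11: lobster reversed is retsbol. Two steps: reverse the string, then apply a Caesar shift of +11.
Reversing it on vnfwa: shift back: v−11=k, n−11=c, f−11=u, w−11=l, a−11=p → kculp; then reverse → pluck.

pluck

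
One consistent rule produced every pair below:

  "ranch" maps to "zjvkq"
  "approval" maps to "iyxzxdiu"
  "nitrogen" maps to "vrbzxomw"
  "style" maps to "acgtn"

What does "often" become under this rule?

Shifts by position in ranch: pos 0: r→z (+8), pos 1: a→j (+9), pos 2: n→v (+8), pos 3: c→k (+8), pos 4: h→q (+9) — repeating every 3. A repeating key of period 3 is used — shifts +8, +9, +8 over and over.
Applying it to often: o+8=w, f+9=o, t+8=b, e+8=m, n+9=w.

wobmw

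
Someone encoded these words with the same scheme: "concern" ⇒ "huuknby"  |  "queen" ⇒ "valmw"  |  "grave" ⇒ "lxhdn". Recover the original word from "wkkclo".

reduce

In concern: c→h is +5, o→u is +6, n→u is +7, c→k is +8 — the shift increases by 1 each position. Each letter shifts forward by (position + 5), i.e. 5, 6, 7, … — the shift grows by one for each successive letter.
Reversing it on wkkclo: w−5=r, k−6=e, k−7=d, c−8=u, l−9=c, o−10=e.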